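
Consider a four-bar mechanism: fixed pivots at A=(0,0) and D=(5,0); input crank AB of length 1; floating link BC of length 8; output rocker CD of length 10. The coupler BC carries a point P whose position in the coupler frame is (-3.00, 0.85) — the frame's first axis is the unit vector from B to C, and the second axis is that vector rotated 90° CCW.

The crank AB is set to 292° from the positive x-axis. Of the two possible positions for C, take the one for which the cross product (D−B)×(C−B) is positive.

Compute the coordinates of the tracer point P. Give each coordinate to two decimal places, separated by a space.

0.70 -4.03

A=(0,0), D=(5.00,0)
B = A + 1.00·(cos292°, sin292°) = (0.3746, -0.9272)
|BD| = 4.7174
circle(B,8.00) ∩ circle(D,10.00): a=-1.4570, h=7.8662
  candidates: C₊=(-2.6000,6.4992) cross=37.108; C₋=(0.4921,-8.9263) cross=-37.108
  mode + wants cross > 0 → take C=(-2.6000,6.4992) (cross=37.108)
ex = (C−B)/|BC| = (-0.3718,0.9283); ey = (-0.9283,-0.3718)
P = B + -3.00·ex + 0.85·ey = (0.7010,-4.0281)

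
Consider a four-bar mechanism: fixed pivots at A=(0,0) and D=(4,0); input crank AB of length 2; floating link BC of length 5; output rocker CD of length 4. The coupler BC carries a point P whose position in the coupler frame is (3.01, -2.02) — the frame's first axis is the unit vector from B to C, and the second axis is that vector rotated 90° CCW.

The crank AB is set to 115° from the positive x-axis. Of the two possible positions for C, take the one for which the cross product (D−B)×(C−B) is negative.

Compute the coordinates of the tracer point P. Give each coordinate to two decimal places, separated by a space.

-1.51 -1.75

A=(0,0), D=(4.00,0)
B = A + 2.00·(cos115°, sin115°) = (-0.8452, 1.8126)
|BD| = 5.1732
circle(B,5.00) ∩ circle(D,4.00): a=3.4565, h=3.6129
  candidates: C₊=(3.6580,3.9854) cross=18.690; C₋=(1.1262,-2.7823) cross=-18.690
  mode - wants cross < 0 → take C=(1.1262,-2.7823) (cross=-18.690)
ex = (C−B)/|BC| = (0.3943,-0.9190); ey = (0.9190,0.3943)
P = B + 3.01·ex + -2.02·ey = (-1.5148,-1.7500)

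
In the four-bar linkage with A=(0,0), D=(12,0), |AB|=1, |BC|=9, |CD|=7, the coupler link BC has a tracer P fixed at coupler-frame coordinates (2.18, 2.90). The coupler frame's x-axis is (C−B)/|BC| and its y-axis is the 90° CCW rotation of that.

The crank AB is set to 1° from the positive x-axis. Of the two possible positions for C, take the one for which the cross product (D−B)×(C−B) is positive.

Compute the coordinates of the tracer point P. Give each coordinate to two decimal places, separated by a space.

A=(0,0), D=(12.00,0)
B = A + 1.00·(cos1°, sin1°) = (0.9998, 0.0175)
|BD| = 11.0002
circle(B,9.00) ∩ circle(D,7.00): a=6.9546, h=5.7126
  candidates: C₊=(7.9635,5.7190) cross=62.839; C₋=(7.9454,-5.7061) cross=-62.839
  mode + wants cross > 0 → take C=(7.9635,5.7190) (cross=62.839)
ex = (C−B)/|BC| = (0.7737,0.6335); ey = (-0.6335,0.7737)
P = B + 2.18·ex + 2.90·ey = (0.8494,3.6423)

0.85 3.64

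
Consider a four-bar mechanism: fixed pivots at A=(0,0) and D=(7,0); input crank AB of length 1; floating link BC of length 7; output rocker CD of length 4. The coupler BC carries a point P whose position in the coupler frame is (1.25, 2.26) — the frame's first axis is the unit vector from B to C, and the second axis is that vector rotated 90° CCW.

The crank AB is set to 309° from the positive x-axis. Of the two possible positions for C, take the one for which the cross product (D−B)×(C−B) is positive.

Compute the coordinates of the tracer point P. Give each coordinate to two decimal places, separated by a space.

A=(0,0), D=(7.00,0)
B = A + 1.00·(cos309°, sin309°) = (0.6293, -0.7771)
|BD| = 6.4179
circle(B,7.00) ∩ circle(D,4.00): a=5.7799, h=3.9488
  candidates: C₊=(5.8885,3.8425) cross=25.343; C₋=(6.8448,-3.9970) cross=-25.343
  mode + wants cross > 0 → take C=(5.8885,3.8425) (cross=25.343)
ex = (C−B)/|BC| = (0.7513,0.6599); ey = (-0.6599,0.7513)
P = B + 1.25·ex + 2.26·ey = (0.0770,1.7458)

0.08 1.75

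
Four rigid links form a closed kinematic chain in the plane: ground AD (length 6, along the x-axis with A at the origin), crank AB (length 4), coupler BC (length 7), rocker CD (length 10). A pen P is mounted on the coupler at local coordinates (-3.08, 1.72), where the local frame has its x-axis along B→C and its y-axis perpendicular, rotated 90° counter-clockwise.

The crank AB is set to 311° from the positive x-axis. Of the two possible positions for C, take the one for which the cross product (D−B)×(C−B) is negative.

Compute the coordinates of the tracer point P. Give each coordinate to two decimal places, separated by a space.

3.60 0.37

A=(0,0), D=(6.00,0)
B = A + 4.00·(cos311°, sin311°) = (2.6242, -3.0188)
|BD| = 4.5287
circle(B,7.00) ∩ circle(D,10.00): a=-3.3664, h=6.1374
  candidates: C₊=(-3.9763,-0.6880) cross=27.794; C₋=(4.2061,-9.8378) cross=-27.794
  mode - wants cross < 0 → take C=(4.2061,-9.8378) (cross=-27.794)
ex = (C−B)/|BC| = (0.2260,-0.9741); ey = (0.9741,0.2260)
P = B + -3.08·ex + 1.72·ey = (3.6037,0.3702)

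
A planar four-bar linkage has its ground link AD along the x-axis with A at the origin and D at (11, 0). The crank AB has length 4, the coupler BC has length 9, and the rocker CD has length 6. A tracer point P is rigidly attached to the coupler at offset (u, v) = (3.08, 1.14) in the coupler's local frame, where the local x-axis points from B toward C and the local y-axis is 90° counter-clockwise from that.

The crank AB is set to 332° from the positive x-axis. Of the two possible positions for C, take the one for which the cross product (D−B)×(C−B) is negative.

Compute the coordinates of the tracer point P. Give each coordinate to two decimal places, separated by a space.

6.79 -2.27

A=(0,0), D=(11.00,0)
B = A + 4.00·(cos332°, sin332°) = (3.5318, -1.8779)
|BD| = 7.7007
circle(B,9.00) ∩ circle(D,6.00): a=6.7722, h=5.9277
  candidates: C₊=(8.6540,5.5223) cross=45.648; C₋=(11.5450,-5.9752) cross=-45.648
  mode - wants cross < 0 → take C=(11.5450,-5.9752) (cross=-45.648)
ex = (C−B)/|BC| = (0.8904,-0.4553); ey = (0.4553,0.8904)
P = B + 3.08·ex + 1.14·ey = (6.7931,-2.2651)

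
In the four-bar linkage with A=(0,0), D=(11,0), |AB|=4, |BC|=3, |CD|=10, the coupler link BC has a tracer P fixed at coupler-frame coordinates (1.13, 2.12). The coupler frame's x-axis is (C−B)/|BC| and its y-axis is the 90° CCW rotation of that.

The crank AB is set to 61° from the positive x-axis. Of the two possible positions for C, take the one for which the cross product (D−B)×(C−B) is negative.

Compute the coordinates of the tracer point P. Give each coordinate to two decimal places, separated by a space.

3.61 1.77

A=(0,0), D=(11.00,0)
B = A + 4.00·(cos61°, sin61°) = (1.9392, 3.4985)
|BD| = 9.7127
circle(B,3.00) ∩ circle(D,10.00): a=0.1718, h=2.9951
  candidates: C₊=(3.1783,6.2306) cross=29.090; C₋=(1.0207,0.6426) cross=-29.090
  mode - wants cross < 0 → take C=(1.0207,0.6426) (cross=-29.090)
ex = (C−B)/|BC| = (-0.3062,-0.9520); ey = (0.9520,-0.3062)
P = B + 1.13·ex + 2.12·ey = (3.6114,1.7736)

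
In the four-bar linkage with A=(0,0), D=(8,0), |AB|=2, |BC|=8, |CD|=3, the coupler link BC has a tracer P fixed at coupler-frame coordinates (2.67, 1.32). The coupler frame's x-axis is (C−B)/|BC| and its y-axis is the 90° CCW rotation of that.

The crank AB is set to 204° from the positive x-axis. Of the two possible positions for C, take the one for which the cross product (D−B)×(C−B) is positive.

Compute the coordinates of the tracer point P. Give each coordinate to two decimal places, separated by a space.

0.23 1.34

A=(0,0), D=(8.00,0)
B = A + 2.00·(cos204°, sin204°) = (-1.8271, -0.8135)
|BD| = 9.8607
circle(B,8.00) ∩ circle(D,3.00): a=7.7192, h=2.1009
  candidates: C₊=(5.6925,1.9171) cross=20.717; C₋=(6.0391,-2.2704) cross=-20.717
  mode + wants cross > 0 → take C=(5.6925,1.9171) (cross=20.717)
ex = (C−B)/|BC| = (0.9399,0.3413); ey = (-0.3413,0.9399)
P = B + 2.67·ex + 1.32·ey = (0.2320,1.3386)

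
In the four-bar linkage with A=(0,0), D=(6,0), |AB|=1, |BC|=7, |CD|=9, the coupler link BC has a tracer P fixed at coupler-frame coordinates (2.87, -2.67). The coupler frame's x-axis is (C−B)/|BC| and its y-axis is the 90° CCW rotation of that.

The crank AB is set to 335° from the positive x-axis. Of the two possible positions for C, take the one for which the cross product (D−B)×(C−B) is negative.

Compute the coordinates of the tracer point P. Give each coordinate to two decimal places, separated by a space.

-1.76 -3.29

A=(0,0), D=(6.00,0)
B = A + 1.00·(cos335°, sin335°) = (0.9063, -0.4226)
|BD| = 5.1112
circle(B,7.00) ∩ circle(D,9.00): a=-0.5748, h=6.9764
  candidates: C₊=(-0.2434,6.4823) cross=35.658; C₋=(0.9103,-7.4226) cross=-35.658
  mode - wants cross < 0 → take C=(0.9103,-7.4226) (cross=-35.658)
ex = (C−B)/|BC| = (0.0006,-1.0000); ey = (1.0000,0.0006)
P = B + 2.87·ex + -2.67·ey = (-1.7620,-3.2942)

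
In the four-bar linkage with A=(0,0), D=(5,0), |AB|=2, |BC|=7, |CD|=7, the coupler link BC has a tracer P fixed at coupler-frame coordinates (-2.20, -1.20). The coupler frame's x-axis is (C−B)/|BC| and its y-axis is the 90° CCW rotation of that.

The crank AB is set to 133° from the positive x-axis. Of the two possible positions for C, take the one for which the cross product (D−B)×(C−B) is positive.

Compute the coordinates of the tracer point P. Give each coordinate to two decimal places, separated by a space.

A=(0,0), D=(5.00,0)
B = A + 2.00·(cos133°, sin133°) = (-1.3640, 1.4627)
|BD| = 6.5299
circle(B,7.00) ∩ circle(D,7.00): a=3.2650, h=6.1919
  candidates: C₊=(3.2050,6.7659) cross=40.433; C₋=(0.4310,-5.3032) cross=-40.433
  mode + wants cross > 0 → take C=(3.2050,6.7659) (cross=40.433)
ex = (C−B)/|BC| = (0.6527,0.7576); ey = (-0.7576,0.6527)
P = B + -2.20·ex + -1.20·ey = (-1.8908,-0.9873)

-1.89 -0.99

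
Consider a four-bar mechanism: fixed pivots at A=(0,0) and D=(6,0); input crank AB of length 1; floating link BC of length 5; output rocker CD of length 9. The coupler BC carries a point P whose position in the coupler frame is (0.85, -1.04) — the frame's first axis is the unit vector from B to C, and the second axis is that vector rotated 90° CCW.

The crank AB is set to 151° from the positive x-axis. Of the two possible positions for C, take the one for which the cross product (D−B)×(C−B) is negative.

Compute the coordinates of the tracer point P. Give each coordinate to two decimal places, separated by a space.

A=(0,0), D=(6.00,0)
B = A + 1.00·(cos151°, sin151°) = (-0.8746, 0.4848)
|BD| = 6.8917
circle(B,5.00) ∩ circle(D,9.00): a=-0.6170, h=4.9618
  candidates: C₊=(-1.1411,5.4777) cross=34.195; C₋=(-1.8392,-4.4213) cross=-34.195
  mode - wants cross < 0 → take C=(-1.8392,-4.4213) (cross=-34.195)
ex = (C−B)/|BC| = (-0.1929,-0.9812); ey = (0.9812,-0.1929)
P = B + 0.85·ex + -1.04·ey = (-2.0591,-0.1486)

-2.06 -0.15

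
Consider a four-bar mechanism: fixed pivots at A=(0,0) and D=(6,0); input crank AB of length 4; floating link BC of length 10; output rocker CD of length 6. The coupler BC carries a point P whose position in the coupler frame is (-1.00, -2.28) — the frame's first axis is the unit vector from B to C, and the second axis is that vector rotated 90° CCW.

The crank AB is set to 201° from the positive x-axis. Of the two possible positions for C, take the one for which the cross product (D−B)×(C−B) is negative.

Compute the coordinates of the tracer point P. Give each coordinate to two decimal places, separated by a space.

A=(0,0), D=(6.00,0)
B = A + 4.00·(cos201°, sin201°) = (-3.7343, -1.4335)
|BD| = 9.8393
circle(B,10.00) ∩ circle(D,6.00): a=8.1719, h=5.7637
  candidates: C₊=(3.5107,5.4592) cross=56.710; C₋=(5.1901,-5.9451) cross=-56.710
  mode - wants cross < 0 → take C=(5.1901,-5.9451) (cross=-56.710)
ex = (C−B)/|BC| = (0.8924,-0.4512); ey = (0.4512,0.8924)
P = B + -1.00·ex + -2.28·ey = (-5.6554,-3.0171)

-5.66 -3.02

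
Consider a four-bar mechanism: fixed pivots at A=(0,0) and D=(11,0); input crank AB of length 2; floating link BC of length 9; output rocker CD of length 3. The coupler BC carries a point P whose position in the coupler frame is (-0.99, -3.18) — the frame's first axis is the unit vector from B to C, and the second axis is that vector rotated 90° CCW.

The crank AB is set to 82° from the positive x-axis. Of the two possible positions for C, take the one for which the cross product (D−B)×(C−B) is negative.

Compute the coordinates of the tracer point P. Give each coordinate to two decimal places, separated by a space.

-1.92 -0.53

A=(0,0), D=(11.00,0)
B = A + 2.00·(cos82°, sin82°) = (0.2783, 1.9805)
|BD| = 10.9030
circle(B,9.00) ∩ circle(D,3.00): a=8.7534, h=2.0926
  candidates: C₊=(9.2662,2.4482) cross=22.815; C₋=(8.5060,-1.6673) cross=-22.815
  mode - wants cross < 0 → take C=(8.5060,-1.6673) (cross=-22.815)
ex = (C−B)/|BC| = (0.9142,-0.4053); ey = (0.4053,0.9142)
P = B + -0.99·ex + -3.18·ey = (-1.9156,-0.5253)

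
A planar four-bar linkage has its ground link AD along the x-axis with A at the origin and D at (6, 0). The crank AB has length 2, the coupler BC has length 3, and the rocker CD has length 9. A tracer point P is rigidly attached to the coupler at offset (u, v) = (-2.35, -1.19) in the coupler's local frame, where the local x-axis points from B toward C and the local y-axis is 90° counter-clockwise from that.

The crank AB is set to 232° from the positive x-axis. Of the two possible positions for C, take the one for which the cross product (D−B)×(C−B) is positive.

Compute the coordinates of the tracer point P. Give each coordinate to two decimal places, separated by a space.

1.09 -2.81

A=(0,0), D=(6.00,0)
B = A + 2.00·(cos232°, sin232°) = (-1.2313, -1.5760)
|BD| = 7.4011
circle(B,3.00) ∩ circle(D,9.00): a=-1.1636, h=2.7651
  candidates: C₊=(-2.9571,0.8779) cross=20.465; C₋=(-1.7794,-4.5255) cross=-20.465
  mode + wants cross > 0 → take C=(-2.9571,0.8779) (cross=20.465)
ex = (C−B)/|BC| = (-0.5753,0.8180); ey = (-0.8180,-0.5753)
P = B + -2.35·ex + -1.19·ey = (1.0939,-2.8137)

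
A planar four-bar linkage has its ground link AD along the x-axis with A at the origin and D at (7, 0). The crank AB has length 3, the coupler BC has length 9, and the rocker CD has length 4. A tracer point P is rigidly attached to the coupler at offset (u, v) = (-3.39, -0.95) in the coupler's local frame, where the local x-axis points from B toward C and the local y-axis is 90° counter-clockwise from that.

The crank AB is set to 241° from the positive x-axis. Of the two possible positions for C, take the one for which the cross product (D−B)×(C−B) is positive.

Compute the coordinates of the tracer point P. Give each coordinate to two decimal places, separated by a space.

-3.28 -5.63

A=(0,0), D=(7.00,0)
B = A + 3.00·(cos241°, sin241°) = (-1.4544, -2.6239)
|BD| = 8.8522
circle(B,9.00) ∩ circle(D,4.00): a=8.0975, h=3.9282
  candidates: C₊=(5.1149,3.5279) cross=34.773; C₋=(7.4435,-3.9753) cross=-34.773
  mode + wants cross > 0 → take C=(5.1149,3.5279) (cross=34.773)
ex = (C−B)/|BC| = (0.7299,0.6835); ey = (-0.6835,0.7299)
P = B + -3.39·ex + -0.95·ey = (-3.2795,-5.6345)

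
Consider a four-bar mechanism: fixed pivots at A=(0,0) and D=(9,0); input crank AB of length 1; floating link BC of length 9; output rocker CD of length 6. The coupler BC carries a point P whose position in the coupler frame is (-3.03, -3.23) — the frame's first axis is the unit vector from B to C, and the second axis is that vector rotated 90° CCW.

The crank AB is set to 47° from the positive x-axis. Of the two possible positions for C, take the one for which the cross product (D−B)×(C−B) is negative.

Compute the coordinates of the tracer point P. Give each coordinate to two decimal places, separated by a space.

A=(0,0), D=(9.00,0)
B = A + 1.00·(cos47°, sin47°) = (0.6820, 0.7314)
|BD| = 8.3501
circle(B,9.00) ∩ circle(D,6.00): a=6.8696, h=5.8145
  candidates: C₊=(8.0345,5.9218) cross=48.551; C₋=(7.0160,-5.6625) cross=-48.551
  mode - wants cross < 0 → take C=(7.0160,-5.6625) (cross=-48.551)
ex = (C−B)/|BC| = (0.7038,-0.7104); ey = (0.7104,0.7038)
P = B + -3.03·ex + -3.23·ey = (-3.7451,0.6108)

-3.75 0.61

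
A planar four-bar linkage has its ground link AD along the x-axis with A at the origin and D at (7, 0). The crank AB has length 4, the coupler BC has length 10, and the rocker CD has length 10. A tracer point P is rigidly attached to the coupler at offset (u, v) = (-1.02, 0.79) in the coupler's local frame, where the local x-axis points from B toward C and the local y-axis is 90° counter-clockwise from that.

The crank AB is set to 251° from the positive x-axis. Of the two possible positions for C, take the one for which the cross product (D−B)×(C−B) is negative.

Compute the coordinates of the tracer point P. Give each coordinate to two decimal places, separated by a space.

A=(0,0), D=(7.00,0)
B = A + 4.00·(cos251°, sin251°) = (-1.3023, -3.7821)
|BD| = 9.1231
circle(B,10.00) ∩ circle(D,10.00): a=4.5616, h=8.8990
  candidates: C₊=(-0.8403,6.2072) cross=81.187; C₋=(6.5380,-9.9893) cross=-81.187
  mode - wants cross < 0 → take C=(6.5380,-9.9893) (cross=-81.187)
ex = (C−B)/|BC| = (0.7840,-0.6207); ey = (0.6207,0.7840)
P = B + -1.02·ex + 0.79·ey = (-1.6116,-2.5296)

-1.61 -2.53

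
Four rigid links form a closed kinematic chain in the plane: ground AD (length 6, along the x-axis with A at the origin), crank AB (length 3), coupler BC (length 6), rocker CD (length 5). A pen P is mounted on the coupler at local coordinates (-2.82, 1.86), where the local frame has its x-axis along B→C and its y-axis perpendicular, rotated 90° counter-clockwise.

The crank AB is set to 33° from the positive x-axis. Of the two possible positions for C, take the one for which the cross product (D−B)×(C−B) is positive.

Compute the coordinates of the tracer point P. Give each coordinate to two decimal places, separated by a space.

A=(0,0), D=(6.00,0)
B = A + 3.00·(cos33°, sin33°) = (2.5160, 1.6339)
|BD| = 3.8481
circle(B,6.00) ∩ circle(D,5.00): a=3.3533, h=4.9755
  candidates: C₊=(7.6646,4.7148) cross=19.146; C₋=(3.4394,-4.2946) cross=-19.146
  mode + wants cross > 0 → take C=(7.6646,4.7148) (cross=19.146)
ex = (C−B)/|BC| = (0.8581,0.5135); ey = (-0.5135,0.8581)
P = B + -2.82·ex + 1.86·ey = (-0.8589,1.7820)

-0.86 1.78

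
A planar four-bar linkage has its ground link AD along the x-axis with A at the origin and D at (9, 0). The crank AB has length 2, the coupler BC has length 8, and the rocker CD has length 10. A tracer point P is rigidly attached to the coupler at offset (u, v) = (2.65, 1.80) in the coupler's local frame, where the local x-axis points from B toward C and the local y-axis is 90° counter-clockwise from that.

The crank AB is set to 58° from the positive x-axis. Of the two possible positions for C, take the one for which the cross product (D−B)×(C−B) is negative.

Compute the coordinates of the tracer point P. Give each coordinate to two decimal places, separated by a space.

A=(0,0), D=(9.00,0)
B = A + 2.00·(cos58°, sin58°) = (1.0598, 1.6961)
|BD| = 8.1193
circle(B,8.00) ∩ circle(D,10.00): a=1.8427, h=7.7849
  candidates: C₊=(4.4881,8.9243) cross=63.208; C₋=(1.2356,-6.3020) cross=-63.208
  mode - wants cross < 0 → take C=(1.2356,-6.3020) (cross=-63.208)
ex = (C−B)/|BC| = (0.0220,-0.9998); ey = (0.9998,0.0220)
P = B + 2.65·ex + 1.80·ey = (2.9176,-0.9137)

2.92 -0.91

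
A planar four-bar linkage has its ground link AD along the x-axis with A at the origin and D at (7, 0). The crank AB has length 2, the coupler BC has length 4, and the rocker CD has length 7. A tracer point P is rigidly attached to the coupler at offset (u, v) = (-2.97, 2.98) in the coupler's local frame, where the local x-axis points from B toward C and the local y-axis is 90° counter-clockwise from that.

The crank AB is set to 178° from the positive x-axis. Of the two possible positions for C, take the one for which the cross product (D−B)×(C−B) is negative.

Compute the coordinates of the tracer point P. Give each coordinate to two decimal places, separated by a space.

A=(0,0), D=(7.00,0)
B = A + 2.00·(cos178°, sin178°) = (-1.9988, 0.0698)
|BD| = 8.9991
circle(B,4.00) ∩ circle(D,7.00): a=2.6660, h=2.9820
  candidates: C₊=(0.6903,3.0311) cross=26.835; C₋=(0.6440,-2.9328) cross=-26.835
  mode - wants cross < 0 → take C=(0.6440,-2.9328) (cross=-26.835)
ex = (C−B)/|BC| = (0.6607,-0.7507); ey = (0.7507,0.6607)
P = B + -2.97·ex + 2.98·ey = (-1.7241,4.2681)

-1.72 4.27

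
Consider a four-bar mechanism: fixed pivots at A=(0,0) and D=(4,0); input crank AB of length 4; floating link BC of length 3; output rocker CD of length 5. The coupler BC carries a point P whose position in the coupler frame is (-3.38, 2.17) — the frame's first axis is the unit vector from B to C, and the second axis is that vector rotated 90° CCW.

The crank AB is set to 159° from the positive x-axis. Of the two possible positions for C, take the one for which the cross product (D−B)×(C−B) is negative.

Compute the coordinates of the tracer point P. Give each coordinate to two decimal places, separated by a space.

-5.93 4.79

A=(0,0), D=(4.00,0)
B = A + 4.00·(cos159°, sin159°) = (-3.7343, 1.4335)
|BD| = 7.8660
circle(B,3.00) ∩ circle(D,5.00): a=2.9160, h=0.7050
  candidates: C₊=(-0.7387,1.5953) cross=5.545; C₋=(-0.9956,0.2089) cross=-5.545
  mode - wants cross < 0 → take C=(-0.9956,0.2089) (cross=-5.545)
ex = (C−B)/|BC| = (0.9129,-0.4082); ey = (0.4082,0.9129)
P = B + -3.38·ex + 2.17·ey = (-5.9341,4.7941)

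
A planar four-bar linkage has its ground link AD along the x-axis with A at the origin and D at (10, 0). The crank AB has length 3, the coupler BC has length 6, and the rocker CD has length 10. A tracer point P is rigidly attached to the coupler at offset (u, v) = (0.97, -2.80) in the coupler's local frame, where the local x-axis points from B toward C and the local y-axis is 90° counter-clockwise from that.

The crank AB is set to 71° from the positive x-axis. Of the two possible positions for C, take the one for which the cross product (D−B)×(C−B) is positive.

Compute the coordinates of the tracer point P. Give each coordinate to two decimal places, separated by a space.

A=(0,0), D=(10.00,0)
B = A + 3.00·(cos71°, sin71°) = (0.9767, 2.8366)
|BD| = 9.4586
circle(B,6.00) ∩ circle(D,10.00): a=1.3462, h=5.8470
  candidates: C₊=(4.0144,8.0108) cross=55.305; C₋=(0.5074,-3.1451) cross=-55.305
  mode + wants cross > 0 → take C=(4.0144,8.0108) (cross=55.305)
ex = (C−B)/|BC| = (0.5063,0.8624); ey = (-0.8624,0.5063)
P = B + 0.97·ex + -2.80·ey = (3.8824,2.2555)

3.88 2.26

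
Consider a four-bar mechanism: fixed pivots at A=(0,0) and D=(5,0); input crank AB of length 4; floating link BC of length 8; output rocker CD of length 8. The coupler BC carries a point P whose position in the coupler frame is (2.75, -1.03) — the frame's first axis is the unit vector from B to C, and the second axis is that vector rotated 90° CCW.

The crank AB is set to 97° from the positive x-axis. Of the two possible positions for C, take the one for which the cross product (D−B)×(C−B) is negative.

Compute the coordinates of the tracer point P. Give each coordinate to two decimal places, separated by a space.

A=(0,0), D=(5.00,0)
B = A + 4.00·(cos97°, sin97°) = (-0.4875, 3.9702)
|BD| = 6.7731
circle(B,8.00) ∩ circle(D,8.00): a=3.3865, h=7.2478
  candidates: C₊=(6.5047,7.8572) cross=49.090; C₋=(-1.9922,-3.8870) cross=-49.090
  mode - wants cross < 0 → take C=(-1.9922,-3.8870) (cross=-49.090)
ex = (C−B)/|BC| = (-0.1881,-0.9822); ey = (0.9822,-0.1881)
P = B + 2.75·ex + -1.03·ey = (-2.0163,1.4630)

-2.02 1.46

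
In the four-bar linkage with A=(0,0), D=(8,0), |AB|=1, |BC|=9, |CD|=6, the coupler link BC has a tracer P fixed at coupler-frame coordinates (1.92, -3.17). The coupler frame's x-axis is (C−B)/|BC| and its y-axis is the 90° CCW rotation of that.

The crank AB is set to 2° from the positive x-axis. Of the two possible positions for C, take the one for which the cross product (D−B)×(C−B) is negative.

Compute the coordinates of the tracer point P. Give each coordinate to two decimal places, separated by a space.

A=(0,0), D=(8.00,0)
B = A + 1.00·(cos2°, sin2°) = (0.9994, 0.0349)
|BD| = 7.0007
circle(B,9.00) ∩ circle(D,6.00): a=6.7143, h=5.9932
  candidates: C₊=(7.7435,5.9945) cross=41.956; C₋=(7.6837,-5.9917) cross=-41.956
  mode - wants cross < 0 → take C=(7.6837,-5.9917) (cross=-41.956)
ex = (C−B)/|BC| = (0.7427,-0.6696); ey = (0.6696,0.7427)
P = B + 1.92·ex + -3.17·ey = (0.3027,-3.6051)

0.30 -3.61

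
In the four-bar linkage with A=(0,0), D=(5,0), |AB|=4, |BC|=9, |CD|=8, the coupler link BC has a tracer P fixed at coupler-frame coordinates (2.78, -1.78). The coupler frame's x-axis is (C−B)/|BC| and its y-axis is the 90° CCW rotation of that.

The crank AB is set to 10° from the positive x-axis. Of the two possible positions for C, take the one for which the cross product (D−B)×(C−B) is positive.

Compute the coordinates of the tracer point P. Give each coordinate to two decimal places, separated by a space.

6.78 -0.98

A=(0,0), D=(5.00,0)
B = A + 4.00·(cos10°, sin10°) = (3.9392, 0.6946)
|BD| = 1.2679
circle(B,9.00) ∩ circle(D,8.00): a=7.3377, h=5.2113
  candidates: C₊=(12.9328,1.0347) cross=6.608; C₋=(7.2232,-7.6849) cross=-6.608
  mode + wants cross > 0 → take C=(12.9328,1.0347) (cross=6.608)
ex = (C−B)/|BC| = (0.9993,0.0378); ey = (-0.0378,0.9993)
P = B + 2.78·ex + -1.78·ey = (6.7845,-0.9791)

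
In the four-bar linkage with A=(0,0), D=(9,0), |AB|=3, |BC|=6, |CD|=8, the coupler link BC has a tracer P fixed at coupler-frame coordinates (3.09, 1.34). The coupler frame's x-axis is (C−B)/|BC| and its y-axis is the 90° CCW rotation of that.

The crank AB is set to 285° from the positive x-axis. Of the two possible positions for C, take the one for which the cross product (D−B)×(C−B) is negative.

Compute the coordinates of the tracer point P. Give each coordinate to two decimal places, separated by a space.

A=(0,0), D=(9.00,0)
B = A + 3.00·(cos285°, sin285°) = (0.7765, -2.8978)
|BD| = 8.7192
circle(B,6.00) ∩ circle(D,8.00): a=2.7539, h=5.3307
  candidates: C₊=(1.6022,3.0451) cross=46.479; C₋=(5.1455,-7.0102) cross=-46.479
  mode - wants cross < 0 → take C=(5.1455,-7.0102) (cross=-46.479)
ex = (C−B)/|BC| = (0.7282,-0.6854); ey = (0.6854,0.7282)
P = B + 3.09·ex + 1.34·ey = (3.9449,-4.0399)

3.94 -4.04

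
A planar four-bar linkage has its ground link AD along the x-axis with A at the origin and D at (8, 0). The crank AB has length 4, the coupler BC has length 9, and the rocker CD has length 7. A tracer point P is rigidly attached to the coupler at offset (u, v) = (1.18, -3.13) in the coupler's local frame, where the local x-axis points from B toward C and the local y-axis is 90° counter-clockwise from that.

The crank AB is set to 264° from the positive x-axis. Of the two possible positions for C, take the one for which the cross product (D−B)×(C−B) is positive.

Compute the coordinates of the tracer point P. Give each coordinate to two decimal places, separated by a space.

2.93 -3.93

A=(0,0), D=(8.00,0)
B = A + 4.00·(cos264°, sin264°) = (-0.4181, -3.9781)
|BD| = 9.3107
circle(B,9.00) ∩ circle(D,7.00): a=6.3738, h=6.3541
  candidates: C₊=(2.6298,4.4901) cross=59.161; C₋=(8.0595,-6.9997) cross=-59.161
  mode + wants cross > 0 → take C=(2.6298,4.4901) (cross=59.161)
ex = (C−B)/|BC| = (0.3387,0.9409); ey = (-0.9409,0.3387)
P = B + 1.18·ex + -3.13·ey = (2.9265,-3.9278)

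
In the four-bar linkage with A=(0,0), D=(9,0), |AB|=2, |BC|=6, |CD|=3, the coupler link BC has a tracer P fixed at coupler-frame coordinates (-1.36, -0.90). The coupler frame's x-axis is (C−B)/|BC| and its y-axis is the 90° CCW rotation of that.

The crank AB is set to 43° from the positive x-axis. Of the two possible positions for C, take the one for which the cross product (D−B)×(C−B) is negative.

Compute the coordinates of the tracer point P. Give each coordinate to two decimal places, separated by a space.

A=(0,0), D=(9.00,0)
B = A + 2.00·(cos43°, sin43°) = (1.4627, 1.3640)
|BD| = 7.6597
circle(B,6.00) ∩ circle(D,3.00): a=5.5923, h=2.1739
  candidates: C₊=(7.3528,2.5073) cross=16.652; C₋=(6.5785,-1.7710) cross=-16.652
  mode - wants cross < 0 → take C=(6.5785,-1.7710) (cross=-16.652)
ex = (C−B)/|BC| = (0.8526,-0.5225); ey = (0.5225,0.8526)
P = B + -1.36·ex + -0.90·ey = (-0.1671,1.3072)

-0.17 1.31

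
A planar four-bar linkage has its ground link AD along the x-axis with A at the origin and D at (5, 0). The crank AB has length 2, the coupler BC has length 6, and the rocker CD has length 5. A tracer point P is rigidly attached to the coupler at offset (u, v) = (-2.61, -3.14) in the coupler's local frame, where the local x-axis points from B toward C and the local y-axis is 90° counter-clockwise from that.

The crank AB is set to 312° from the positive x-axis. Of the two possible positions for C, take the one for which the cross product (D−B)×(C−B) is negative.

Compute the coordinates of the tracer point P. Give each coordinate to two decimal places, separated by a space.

A=(0,0), D=(5.00,0)
B = A + 2.00·(cos312°, sin312°) = (1.3383, -1.4863)
|BD| = 3.9519
circle(B,6.00) ∩ circle(D,5.00): a=3.3677, h=4.9658
  candidates: C₊=(2.5911,4.3815) cross=19.624; C₋=(6.3263,-4.8209) cross=-19.624
  mode - wants cross < 0 → take C=(6.3263,-4.8209) (cross=-19.624)
ex = (C−B)/|BC| = (0.8313,-0.5558); ey = (0.5558,0.8313)
P = B + -2.61·ex + -3.14·ey = (-2.5766,-2.6461)

-2.58 -2.65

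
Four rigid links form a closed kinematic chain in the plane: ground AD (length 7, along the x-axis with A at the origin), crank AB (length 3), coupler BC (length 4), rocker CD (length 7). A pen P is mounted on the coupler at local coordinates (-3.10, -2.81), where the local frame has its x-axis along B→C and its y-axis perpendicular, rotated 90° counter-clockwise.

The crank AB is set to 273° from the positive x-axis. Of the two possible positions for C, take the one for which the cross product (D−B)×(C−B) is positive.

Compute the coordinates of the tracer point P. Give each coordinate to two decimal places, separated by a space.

3.03 -6.04

A=(0,0), D=(7.00,0)
B = A + 3.00·(cos273°, sin273°) = (0.1570, -2.9959)
|BD| = 7.4701
circle(B,4.00) ∩ circle(D,7.00): a=1.5262, h=3.6974
  candidates: C₊=(0.0723,1.0032) cross=27.620; C₋=(3.0380,-5.7708) cross=-27.620
  mode + wants cross > 0 → take C=(0.0723,1.0032) (cross=27.620)
ex = (C−B)/|BC| = (-0.0212,0.9998); ey = (-0.9998,-0.0212)
P = B + -3.10·ex + -2.81·ey = (3.0321,-6.0357)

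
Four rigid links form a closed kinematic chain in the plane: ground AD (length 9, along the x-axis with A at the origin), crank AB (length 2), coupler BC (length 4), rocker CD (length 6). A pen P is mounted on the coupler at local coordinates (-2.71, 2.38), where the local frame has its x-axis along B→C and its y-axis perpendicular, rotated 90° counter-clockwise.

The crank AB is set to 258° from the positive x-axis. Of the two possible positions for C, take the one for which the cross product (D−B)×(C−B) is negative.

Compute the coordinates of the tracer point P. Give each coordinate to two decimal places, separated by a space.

-2.78 0.77

A=(0,0), D=(9.00,0)
B = A + 2.00·(cos258°, sin258°) = (-0.4158, -1.9563)
|BD| = 9.6169
circle(B,4.00) ∩ circle(D,6.00): a=3.7686, h=1.3407
  candidates: C₊=(3.0013,0.1230) cross=12.894; C₋=(3.5467,-2.5024) cross=-12.894
  mode - wants cross < 0 → take C=(3.5467,-2.5024) (cross=-12.894)
ex = (C−B)/|BC| = (0.9906,-0.1365); ey = (0.1365,0.9906)
P = B + -2.71·ex + 2.38·ey = (-2.7755,0.7714)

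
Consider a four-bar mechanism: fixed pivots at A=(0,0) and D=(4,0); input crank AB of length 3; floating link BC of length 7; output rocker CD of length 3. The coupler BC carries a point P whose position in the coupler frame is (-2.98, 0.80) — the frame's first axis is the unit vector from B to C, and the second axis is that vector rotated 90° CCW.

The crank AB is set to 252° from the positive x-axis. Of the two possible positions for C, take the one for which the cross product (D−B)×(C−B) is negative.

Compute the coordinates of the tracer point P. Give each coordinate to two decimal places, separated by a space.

A=(0,0), D=(4.00,0)
B = A + 3.00·(cos252°, sin252°) = (-0.9271, -2.8532)
|BD| = 5.6935
circle(B,7.00) ∩ circle(D,3.00): a=6.3595, h=2.9251
  candidates: C₊=(3.1105,2.8651) cross=16.654; C₋=(6.0422,-2.1976) cross=-16.654
  mode - wants cross < 0 → take C=(6.0422,-2.1976) (cross=-16.654)
ex = (C−B)/|BC| = (0.9956,0.0937); ey = (-0.0937,0.9956)
P = B + -2.98·ex + 0.80·ey = (-3.9689,-2.3358)

-3.97 -2.34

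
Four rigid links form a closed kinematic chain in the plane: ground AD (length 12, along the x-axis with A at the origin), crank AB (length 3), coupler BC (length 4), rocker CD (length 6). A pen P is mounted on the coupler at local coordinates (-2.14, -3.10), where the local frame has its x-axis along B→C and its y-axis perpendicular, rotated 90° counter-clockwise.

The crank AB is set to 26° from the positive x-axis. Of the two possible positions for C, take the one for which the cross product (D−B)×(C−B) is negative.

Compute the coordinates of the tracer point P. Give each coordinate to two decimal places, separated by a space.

A=(0,0), D=(12.00,0)
B = A + 3.00·(cos26°, sin26°) = (2.6964, 1.3151)
|BD| = 9.3961
circle(B,4.00) ∩ circle(D,6.00): a=3.6338, h=1.6720
  candidates: C₊=(6.5284,2.4621) cross=15.710; C₋=(6.0604,-0.8490) cross=-15.710
  mode - wants cross < 0 → take C=(6.0604,-0.8490) (cross=-15.710)
ex = (C−B)/|BC| = (0.8410,-0.5410); ey = (0.5410,0.8410)
P = B + -2.14·ex + -3.10·ey = (-0.7806,-0.1342)

-0.78 -0.13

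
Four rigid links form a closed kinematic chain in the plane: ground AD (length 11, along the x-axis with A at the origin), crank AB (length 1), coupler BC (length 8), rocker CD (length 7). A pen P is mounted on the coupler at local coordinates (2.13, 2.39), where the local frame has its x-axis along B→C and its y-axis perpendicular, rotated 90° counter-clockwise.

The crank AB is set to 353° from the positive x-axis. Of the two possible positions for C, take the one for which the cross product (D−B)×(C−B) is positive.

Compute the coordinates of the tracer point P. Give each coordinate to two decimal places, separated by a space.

A=(0,0), D=(11.00,0)
B = A + 1.00·(cos353°, sin353°) = (0.9925, -0.1219)
|BD| = 10.0082
circle(B,8.00) ∩ circle(D,7.00): a=5.7535, h=5.5585
  candidates: C₊=(6.6779,5.5063) cross=55.631; C₋=(6.8133,-5.6099) cross=-55.631
  mode + wants cross > 0 → take C=(6.6779,5.5063) (cross=55.631)
ex = (C−B)/|BC| = (0.7107,0.7035); ey = (-0.7035,0.7107)
P = B + 2.13·ex + 2.39·ey = (0.8249,3.0751)

0.82 3.08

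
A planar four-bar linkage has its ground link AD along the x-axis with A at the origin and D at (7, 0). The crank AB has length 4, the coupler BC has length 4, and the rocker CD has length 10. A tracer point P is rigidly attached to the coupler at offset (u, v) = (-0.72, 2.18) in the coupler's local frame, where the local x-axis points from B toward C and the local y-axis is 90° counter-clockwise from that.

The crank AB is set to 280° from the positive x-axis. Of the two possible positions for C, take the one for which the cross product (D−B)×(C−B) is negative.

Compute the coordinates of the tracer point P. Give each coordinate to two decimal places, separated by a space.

A=(0,0), D=(7.00,0)
B = A + 4.00·(cos280°, sin280°) = (0.6946, -3.9392)
|BD| = 7.4348
circle(B,4.00) ∩ circle(D,10.00): a=-1.9318, h=3.5026
  candidates: C₊=(-2.7995,-1.9922) cross=26.041; C₋=(0.9121,-7.9333) cross=-26.041
  mode - wants cross < 0 → take C=(0.9121,-7.9333) (cross=-26.041)
ex = (C−B)/|BC| = (0.0544,-0.9985); ey = (0.9985,0.0544)
P = B + -0.72·ex + 2.18·ey = (2.8322,-3.1018)

2.83 -3.10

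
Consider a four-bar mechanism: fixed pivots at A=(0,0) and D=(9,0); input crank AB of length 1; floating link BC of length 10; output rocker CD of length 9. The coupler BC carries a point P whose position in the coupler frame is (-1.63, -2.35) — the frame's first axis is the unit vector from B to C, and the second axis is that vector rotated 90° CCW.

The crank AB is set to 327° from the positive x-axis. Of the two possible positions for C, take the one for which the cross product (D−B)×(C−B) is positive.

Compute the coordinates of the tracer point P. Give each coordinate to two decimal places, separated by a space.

A=(0,0), D=(9.00,0)
B = A + 1.00·(cos327°, sin327°) = (0.8387, -0.5446)
|BD| = 8.1795
circle(B,10.00) ∩ circle(D,9.00): a=5.2512, h=8.5103
  candidates: C₊=(5.5115,8.2964) cross=69.610; C₋=(6.6449,-8.6864) cross=-69.610
  mode + wants cross > 0 → take C=(5.5115,8.2964) (cross=69.610)
ex = (C−B)/|BC| = (0.4673,0.8841); ey = (-0.8841,0.4673)
P = B + -1.63·ex + -2.35·ey = (2.1546,-3.0839)

2.15 -3.08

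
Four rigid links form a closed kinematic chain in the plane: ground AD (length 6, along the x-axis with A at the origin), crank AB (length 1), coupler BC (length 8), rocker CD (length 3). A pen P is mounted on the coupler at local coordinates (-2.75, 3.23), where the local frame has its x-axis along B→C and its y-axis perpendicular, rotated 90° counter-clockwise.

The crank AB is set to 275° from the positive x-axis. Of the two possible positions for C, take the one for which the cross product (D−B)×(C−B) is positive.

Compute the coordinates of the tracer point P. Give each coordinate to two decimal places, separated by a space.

A=(0,0), D=(6.00,0)
B = A + 1.00·(cos275°, sin275°) = (0.0872, -0.9962)
|BD| = 5.9962
circle(B,8.00) ∩ circle(D,3.00): a=7.5843, h=2.5451
  candidates: C₊=(7.1433,2.7736) cross=15.261; C₋=(7.9889,-2.2459) cross=-15.261
  mode + wants cross > 0 → take C=(7.1433,2.7736) (cross=15.261)
ex = (C−B)/|BC| = (0.8820,0.4712); ey = (-0.4712,0.8820)
P = B + -2.75·ex + 3.23·ey = (-3.8604,0.5568)

-3.86 0.56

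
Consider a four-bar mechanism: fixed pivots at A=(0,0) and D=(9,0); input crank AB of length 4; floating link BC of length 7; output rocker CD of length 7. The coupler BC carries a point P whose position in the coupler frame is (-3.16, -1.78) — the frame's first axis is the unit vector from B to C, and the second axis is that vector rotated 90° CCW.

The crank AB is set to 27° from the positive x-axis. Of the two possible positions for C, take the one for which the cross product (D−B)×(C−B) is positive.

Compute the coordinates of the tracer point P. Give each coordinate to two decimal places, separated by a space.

2.73 -1.71

A=(0,0), D=(9.00,0)
B = A + 4.00·(cos27°, sin27°) = (3.5640, 1.8160)
|BD| = 5.7313
circle(B,7.00) ∩ circle(D,7.00): a=2.8656, h=6.3866
  candidates: C₊=(8.3056,6.9655) cross=36.603; C₋=(4.2584,-5.1495) cross=-36.603
  mode + wants cross > 0 → take C=(8.3056,6.9655) (cross=36.603)
ex = (C−B)/|BC| = (0.6774,0.7356); ey = (-0.7356,0.6774)
P = B + -3.16·ex + -1.78·ey = (2.7330,-1.7144)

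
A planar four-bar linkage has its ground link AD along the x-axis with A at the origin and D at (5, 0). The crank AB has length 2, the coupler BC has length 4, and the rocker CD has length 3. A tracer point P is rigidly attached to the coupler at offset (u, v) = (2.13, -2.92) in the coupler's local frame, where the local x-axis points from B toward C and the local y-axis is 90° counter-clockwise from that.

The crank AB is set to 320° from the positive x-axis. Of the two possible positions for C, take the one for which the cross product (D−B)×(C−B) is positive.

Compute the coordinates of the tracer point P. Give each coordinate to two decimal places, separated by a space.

5.07 -0.53

A=(0,0), D=(5.00,0)
B = A + 2.00·(cos320°, sin320°) = (1.5321, -1.2856)
|BD| = 3.6985
circle(B,4.00) ∩ circle(D,3.00): a=2.7956, h=2.8609
  candidates: C₊=(3.1589,2.3686) cross=10.581; C₋=(5.1478,-2.9964) cross=-10.581
  mode + wants cross > 0 → take C=(3.1589,2.3686) (cross=10.581)
ex = (C−B)/|BC| = (0.4067,0.9136); ey = (-0.9136,0.4067)
P = B + 2.13·ex + -2.92·ey = (5.0660,-0.5273)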